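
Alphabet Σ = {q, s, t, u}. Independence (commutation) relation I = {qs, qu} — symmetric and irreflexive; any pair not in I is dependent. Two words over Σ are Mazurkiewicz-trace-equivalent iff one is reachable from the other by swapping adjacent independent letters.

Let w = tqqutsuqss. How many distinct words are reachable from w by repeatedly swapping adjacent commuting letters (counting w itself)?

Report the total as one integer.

15

piece 0:t — minimal
piece 1:q rests on {0:t}
piece 2:q rests on {1:q}
piece 3:u rests on {0:t}
piece 4:t rests on {2:q, 3:u}
piece 5:s rests on {4:t}
piece 6:u rests on {5:s}
piece 7:q rests on {4:t}
piece 8:s rests on {6:u}
piece 9:s rests on {8:s}
minimal pieces: {0:t}
ways to finish when only these pieces remain (= sum over removing one remaining piece with nothing left below it):
  1 left: {7}→1  {9}→1
  2 left: {7,9}→2  {8,9}→1
  3 left: {6,8,9}→1  {7,8,9}→3
  4 left: {5,6,8,9}→1  {6,7,8,9}→4
  5 left: {5,6,7,8,9}→5
  6 left: {4,5,6,7,8,9}→5
  7 left: {2,4,5,6,7,8,9}→5  {3,4,5,6,7,8,9}→5
  8 left: {1,2,4,5,6,7,8,9}→5  {2,3,4,5,6,7,8,9}→10
  placing 0:t first → 15 extensions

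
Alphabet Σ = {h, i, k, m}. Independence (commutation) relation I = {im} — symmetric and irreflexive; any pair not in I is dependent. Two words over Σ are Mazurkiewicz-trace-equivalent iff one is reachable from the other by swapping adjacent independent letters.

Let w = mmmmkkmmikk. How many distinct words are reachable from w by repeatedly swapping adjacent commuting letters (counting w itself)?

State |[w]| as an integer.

0(m) covers ∅
1(m) covers 0:m
2(m) covers 1:m
3(m) covers 2:m
4(k) covers 3:m
5(k) covers 4:k
6(m) covers 5:k
7(m) covers 6:m
8(i) covers 5:k
9(k) covers 7:m, 8:i
10(k) covers 9:k
floor of heap: 0:m
completions by unplaced set U, small U first (add the entries for U minus each lowest piece of U):
  |U|=1: {10}:1
  |U|=2: {9,10}:1
  |U|=3: {7,9,10}:1  {8,9,10}:1
  |U|=4: {6,7,9,10}:1  {7,8,9,10}:2
  |U|=5: {6,7,8,9,10}:3
  |U|=6: {5,6,7,8,9,10}:3
  |U|=7: {4,5,6,7,8,9,10}:3
  |U|=8: {3,4,5,6,7,8,9,10}:3
  |U|=9: {2,3,4,5,6,7,8,9,10}:3
  start at 0(m): 3

3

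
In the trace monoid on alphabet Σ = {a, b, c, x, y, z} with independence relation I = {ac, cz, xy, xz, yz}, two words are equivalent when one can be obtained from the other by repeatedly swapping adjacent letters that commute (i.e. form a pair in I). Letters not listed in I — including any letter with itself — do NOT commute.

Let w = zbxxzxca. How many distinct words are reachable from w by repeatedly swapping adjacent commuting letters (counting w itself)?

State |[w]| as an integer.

drop 0:z onto floor
drop 1:b onto {0:z}
drop 2:x onto {1:b}
drop 3:x onto {2:x}
drop 4:z onto {1:b}
drop 5:x onto {3:x}
drop 6:c onto {5:x}
drop 7:a onto {4:z, 5:x}
ground layer = {0:z}
drop-orders for the pieces not yet dropped (sum over which currently-grounded one goes next):
  1 to go: {6} 1  {7} 1
  2 to go: {4,7} 1  {6,7} 2
  3 to go: {4,6,7} 3  {5,6,7} 2
  4 to go: {3,5,6,7} 2  {4,5,6,7} 5
  5 to go: {2,3,5,6,7} 2  {3,4,5,6,7} 7
  6 to go: {2,3,4,5,6,7} 9
  if 0:z drops first: 9 orders

9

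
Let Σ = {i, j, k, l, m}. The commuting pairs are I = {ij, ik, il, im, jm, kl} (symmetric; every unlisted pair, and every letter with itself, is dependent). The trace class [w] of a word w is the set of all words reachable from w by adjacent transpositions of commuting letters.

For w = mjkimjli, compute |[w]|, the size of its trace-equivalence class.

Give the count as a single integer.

#0=m has no predecessor
#1=j has no predecessor
#2=k depends on [0:m, 1:j]
#3=i has no predecessor
#4=m depends on [2:k]
#5=j depends on [2:k]
#6=l depends on [4:m, 5:j]
#7=i depends on [3:i]
sources: [0:m, 1:j, 3:i]
N(rest) = Σ N(rest − s) over sources s of rest; N(one piece) = 1:
  size 1 → [6]=1  [7]=1
  size 2 → [3,7]=1  [4,6]=1  [5,6]=1  [6,7]=2
  size 3 → [3,6,7]=3  [4,5,6]=2  [4,6,7]=3  [5,6,7]=3
  size 4 → [2,4,5,6]=2  [3,4,6,7]=6  [3,5,6,7]=6  [4,5,6,7]=8
  size 5 → [0,2,4,5,6]=2  [1,2,4,5,6]=2  [2,4,5,6,7]=10  [3,4,5,6,7]=20
  size 6 → [0,1,2,4,5,6]=4  [0,2,4,5,6,7]=12  [1,2,4,5,6,7]=12  [2,3,4,5,6,7]=30
  first=0(m) contributes 42
  first=1(j) contributes 42
  first=3(i) contributes 28
|[w]| = 112

112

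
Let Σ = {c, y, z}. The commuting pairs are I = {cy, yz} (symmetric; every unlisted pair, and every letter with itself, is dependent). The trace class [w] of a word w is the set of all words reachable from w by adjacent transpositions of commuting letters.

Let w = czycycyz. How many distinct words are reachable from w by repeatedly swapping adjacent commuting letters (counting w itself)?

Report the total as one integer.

#0=c has no predecessor
#1=z depends on [0:c]
#2=y has no predecessor
#3=c depends on [1:z]
#4=y depends on [2:y]
#5=c depends on [3:c]
#6=y depends on [4:y]
#7=z depends on [5:c]
sources: [0:c, 2:y]
N(rest) = Σ N(rest − s) over sources s of rest; N(one piece) = 1:
  size 1 → [6]=1  [7]=1
  size 2 → [4,6]=1  [5,7]=1  [6,7]=2
  size 3 → [2,4,6]=1  [3,5,7]=1  [4,6,7]=3  [5,6,7]=3
  size 4 → [1,3,5,7]=1  [2,4,6,7]=4  [3,5,6,7]=4  [4,5,6,7]=6
  size 5 → [0,1,3,5,7]=1  [1,3,5,6,7]=5  [2,4,5,6,7]=10  [3,4,5,6,7]=10
  size 6 → [0,1,3,5,6,7]=6  [1,3,4,5,6,7]=15  [2,3,4,5,6,7]=20
  first=0(c) contributes 35
  first=2(y) contributes 21
|[w]| = 56

56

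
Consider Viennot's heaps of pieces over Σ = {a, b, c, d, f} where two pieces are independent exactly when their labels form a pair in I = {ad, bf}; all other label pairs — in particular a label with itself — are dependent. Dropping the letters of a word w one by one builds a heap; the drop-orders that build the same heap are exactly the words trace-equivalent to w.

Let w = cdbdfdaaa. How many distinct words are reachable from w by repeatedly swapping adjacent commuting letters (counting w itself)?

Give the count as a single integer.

piece 0:c — minimal
piece 1:d rests on {0:c}
piece 2:b rests on {1:d}
piece 3:d rests on {2:b}
piece 4:f rests on {3:d}
piece 5:d rests on {4:f}
piece 6:a rests on {4:f}
piece 7:a rests on {6:a}
piece 8:a rests on {7:a}
minimal pieces: {0:c}
ways to finish when only these pieces remain (= sum over removing one remaining piece with nothing left below it):
  1 left: {5}→1  {8}→1
  2 left: {5,8}→2  {7,8}→1
  3 left: {5,7,8}→3  {6,7,8}→1
  4 left: {5,6,7,8}→4
  5 left: {4,5,6,7,8}→4
  6 left: {3,4,5,6,7,8}→4
  7 left: {2,3,4,5,6,7,8}→4
  placing 0:c first → 4 extensions

4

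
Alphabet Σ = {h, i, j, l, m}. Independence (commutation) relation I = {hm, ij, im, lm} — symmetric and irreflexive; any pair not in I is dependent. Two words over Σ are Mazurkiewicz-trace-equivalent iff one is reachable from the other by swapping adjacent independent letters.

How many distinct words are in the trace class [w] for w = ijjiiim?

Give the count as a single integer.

35

drop 0:i onto floor
drop 1:j onto floor
drop 2:j onto {1:j}
drop 3:i onto {0:i}
drop 4:i onto {3:i}
drop 5:i onto {4:i}
drop 6:m onto {2:j}
ground layer = {0:i, 1:j}
drop-orders for the pieces not yet dropped (sum over which currently-grounded one goes next):
  1 to go: {5} 1  {6} 1
  2 to go: {2,6} 1  {4,5} 1  {5,6} 2
  3 to go: {1,2,6} 1  {2,5,6} 3  {3,4,5} 1  {4,5,6} 3
  4 to go: {0,3,4,5} 1  {1,2,5,6} 4  {2,4,5,6} 6  {3,4,5,6} 4
  5 to go: {0,3,4,5,6} 5  {1,2,4,5,6} 10  {2,3,4,5,6} 10
  if 0:i drops first: 20 orders
  if 1:j drops first: 15 orders
heap linearizations: 35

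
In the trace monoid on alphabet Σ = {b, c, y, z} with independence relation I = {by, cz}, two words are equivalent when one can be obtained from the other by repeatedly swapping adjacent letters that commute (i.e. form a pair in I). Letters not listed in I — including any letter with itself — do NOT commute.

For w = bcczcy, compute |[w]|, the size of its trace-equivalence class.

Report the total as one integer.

drop 0:b onto floor
drop 1:c onto {0:b}
drop 2:c onto {1:c}
drop 3:z onto {0:b}
drop 4:c onto {2:c}
drop 5:y onto {3:z, 4:c}
ground layer = {0:b}
drop-orders for the pieces not yet dropped (sum over which currently-grounded one goes next):
  1 to go: {5} 1
  2 to go: {3,5} 1  {4,5} 1
  3 to go: {2,4,5} 1  {3,4,5} 2
  4 to go: {1,2,4,5} 1  {2,3,4,5} 3
  if 0:b drops first: 4 orders

4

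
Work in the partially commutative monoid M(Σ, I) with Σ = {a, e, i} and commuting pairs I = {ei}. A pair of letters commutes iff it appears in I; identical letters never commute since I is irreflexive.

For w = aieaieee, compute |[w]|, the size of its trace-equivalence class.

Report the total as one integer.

0(a) covers ∅
1(i) covers 0:a
2(e) covers 0:a
3(a) covers 1:i, 2:e
4(i) covers 3:a
5(e) covers 3:a
6(e) covers 5:e
7(e) covers 6:e
floor of heap: 0:a
completions by unplaced set U, small U first (add the entries for U minus each lowest piece of U):
  |U|=1: {4}:1  {7}:1
  |U|=2: {4,7}:2  {6,7}:1
  |U|=3: {4,6,7}:3  {5,6,7}:1
  |U|=4: {4,5,6,7}:4
  |U|=5: {3,4,5,6,7}:4
  |U|=6: {1,3,4,5,6,7}:4  {2,3,4,5,6,7}:4
  start at 0(a): 8

8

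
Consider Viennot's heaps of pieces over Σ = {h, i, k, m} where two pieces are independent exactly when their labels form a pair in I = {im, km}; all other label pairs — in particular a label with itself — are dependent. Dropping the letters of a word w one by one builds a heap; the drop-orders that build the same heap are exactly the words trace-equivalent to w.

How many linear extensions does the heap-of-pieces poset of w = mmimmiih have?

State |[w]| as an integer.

piece 0:m — minimal
piece 1:m rests on {0:m}
piece 2:i — minimal
piece 3:m rests on {1:m}
piece 4:m rests on {3:m}
piece 5:i rests on {2:i}
piece 6:i rests on {5:i}
piece 7:h rests on {4:m, 6:i}
minimal pieces: {0:m, 2:i}
ways to finish when only these pieces remain (= sum over removing one remaining piece with nothing left below it):
  1 left: {7}→1
  2 left: {4,7}→1  {6,7}→1
  3 left: {3,4,7}→1  {4,6,7}→2  {5,6,7}→1
  4 left: {1,3,4,7}→1  {2,5,6,7}→1  {3,4,6,7}→3  {4,5,6,7}→3
  5 left: {0,1,3,4,7}→1  {1,3,4,6,7}→4  {2,4,5,6,7}→4  {3,4,5,6,7}→6
  6 left: {0,1,3,4,6,7}→5  {1,3,4,5,6,7}→10  {2,3,4,5,6,7}→10
  placing 0:m first → 20 extensions
  placing 2:i first → 15 extensions
total linear extensions = 35

35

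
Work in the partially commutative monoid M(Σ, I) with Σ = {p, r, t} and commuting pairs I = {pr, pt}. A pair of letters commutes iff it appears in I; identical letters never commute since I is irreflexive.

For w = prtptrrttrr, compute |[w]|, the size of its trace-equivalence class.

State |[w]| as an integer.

drop 0:p onto floor
drop 1:r onto floor
drop 2:t onto {1:r}
drop 3:p onto {0:p}
drop 4:t onto {2:t}
drop 5:r onto {4:t}
drop 6:r onto {5:r}
drop 7:t onto {6:r}
drop 8:t onto {7:t}
drop 9:r onto {8:t}
drop 10:r onto {9:r}
ground layer = {0:p, 1:r}
drop-orders for the pieces not yet dropped (sum over which currently-grounded one goes next):
  1 to go: {3} 1  {10} 1
  2 to go: {0,3} 1  {3,10} 2  {9,10} 1
  3 to go: {0,3,10} 3  {3,9,10} 3  {8,9,10} 1
  4 to go: {0,3,9,10} 6  {3,8,9,10} 4  {7,8,9,10} 1
  5 to go: {0,3,8,9,10} 10  {3,7,8,9,10} 5  {6,7,8,9,10} 1
  6 to go: {0,3,7,8,9,10} 15  {3,6,7,8,9,10} 6  {5,6,7,8,9,10} 1
  7 to go: {0,3,6,7,8,9,10} 21  {3,5,6,7,8,9,10} 7  {4,5,6,7,8,9,10} 1
  8 to go: {0,3,5,6,7,8,9,10} 28  {2,4,5,6,7,8,9,10} 1  {3,4,5,6,7,8,9,10} 8
  9 to go: {0,3,4,5,6,7,8,9,10} 36  {1,2,4,5,6,7,8,9,10} 1  {2,3,4,5,6,7,8,9,10} 9
  if 0:p drops first: 10 orders
  if 1:r drops first: 45 orders
heap linearizations: 55

55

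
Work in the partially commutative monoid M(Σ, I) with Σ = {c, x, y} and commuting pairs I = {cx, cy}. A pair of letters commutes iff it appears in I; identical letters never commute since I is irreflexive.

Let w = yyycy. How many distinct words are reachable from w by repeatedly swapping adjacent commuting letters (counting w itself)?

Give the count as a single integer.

drop 0:y onto floor
drop 1:y onto {0:y}
drop 2:y onto {1:y}
drop 3:c onto floor
drop 4:y onto {2:y}
ground layer = {0:y, 3:c}
drop-orders for the pieces not yet dropped (sum over which currently-grounded one goes next):
  1 to go: {3} 1  {4} 1
  2 to go: {2,4} 1  {3,4} 2
  3 to go: {1,2,4} 1  {2,3,4} 3
  if 0:y drops first: 4 orders
  if 3:c drops first: 1 orders
heap linearizations: 5

5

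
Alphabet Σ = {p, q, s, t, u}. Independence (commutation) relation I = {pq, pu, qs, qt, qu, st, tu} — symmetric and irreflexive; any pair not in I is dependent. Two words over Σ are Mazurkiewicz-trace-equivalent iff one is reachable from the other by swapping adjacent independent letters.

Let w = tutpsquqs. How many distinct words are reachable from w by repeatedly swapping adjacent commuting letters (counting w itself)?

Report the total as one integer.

144

piece 0:t — minimal
piece 1:u — minimal
piece 2:t rests on {0:t}
piece 3:p rests on {2:t}
piece 4:s rests on {1:u, 3:p}
piece 5:q — minimal
piece 6:u rests on {4:s}
piece 7:q rests on {5:q}
piece 8:s rests on {6:u}
minimal pieces: {0:t, 1:u, 5:q}
ways to finish when only these pieces remain (= sum over removing one remaining piece with nothing left below it):
  1 left: {7}→1  {8}→1
  2 left: {5,7}→1  {6,8}→1  {7,8}→2
  3 left: {4,6,8}→1  {5,7,8}→3  {6,7,8}→3
  4 left: {1,4,6,8}→1  {3,4,6,8}→1  {4,6,7,8}→4  {5,6,7,8}→6
  5 left: {1,3,4,6,8}→2  {1,4,6,7,8}→5  {2,3,4,6,8}→1  {3,4,6,7,8}→5  {4,5,6,7,8}→10
  6 left: {0,2,3,4,6,8}→1  {1,2,3,4,6,8}→3  {1,3,4,6,7,8}→12  {1,4,5,6,7,8}→15  {2,3,4,6,7,8}→6  {3,4,5,6,7,8}→15
  7 left: {0,1,2,3,4,6,8}→4  {0,2,3,4,6,7,8}→7  {1,2,3,4,6,7,8}→21  {1,3,4,5,6,7,8}→42  {2,3,4,5,6,7,8}→21
  placing 0:t first → 84 extensions
  placing 1:u first → 28 extensions
  placing 5:q first → 32 extensions
total linear extensions = 144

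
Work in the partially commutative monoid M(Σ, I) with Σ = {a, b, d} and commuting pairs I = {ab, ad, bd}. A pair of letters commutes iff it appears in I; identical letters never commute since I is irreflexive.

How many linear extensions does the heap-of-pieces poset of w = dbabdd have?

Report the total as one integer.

60

drop 0:d onto floor
drop 1:b onto floor
drop 2:a onto floor
drop 3:b onto {1:b}
drop 4:d onto {0:d}
drop 5:d onto {4:d}
ground layer = {0:d, 1:b, 2:a}
drop-orders for the pieces not yet dropped (sum over which currently-grounded one goes next):
  1 to go: {2} 1  {3} 1  {5} 1
  2 to go: {1,3} 1  {2,3} 2  {2,5} 2  {3,5} 2  {4,5} 1
  3 to go: {0,4,5} 1  {1,2,3} 3  {1,3,5} 3  {2,3,5} 6  {2,4,5} 3  {3,4,5} 3
  4 to go: {0,2,4,5} 4  {0,3,4,5} 4  {1,2,3,5} 12  {1,3,4,5} 6  {2,3,4,5} 12
  if 0:d drops first: 30 orders
  if 1:b drops first: 20 orders
  if 2:a drops first: 10 orders
heap linearizations: 60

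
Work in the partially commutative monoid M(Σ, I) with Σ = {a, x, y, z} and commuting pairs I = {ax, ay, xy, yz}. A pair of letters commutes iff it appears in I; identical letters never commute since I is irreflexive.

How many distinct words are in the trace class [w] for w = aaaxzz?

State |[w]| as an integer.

drop 0:a onto floor
drop 1:a onto {0:a}
drop 2:a onto {1:a}
drop 3:x onto floor
drop 4:z onto {2:a, 3:x}
drop 5:z onto {4:z}
ground layer = {0:a, 3:x}
drop-orders for the pieces not yet dropped (sum over which currently-grounded one goes next):
  1 to go: {5} 1
  2 to go: {4,5} 1
  3 to go: {2,4,5} 1  {3,4,5} 1
  4 to go: {1,2,4,5} 1  {2,3,4,5} 2
  if 0:a drops first: 3 orders
  if 3:x drops first: 1 orders
heap linearizations: 4

4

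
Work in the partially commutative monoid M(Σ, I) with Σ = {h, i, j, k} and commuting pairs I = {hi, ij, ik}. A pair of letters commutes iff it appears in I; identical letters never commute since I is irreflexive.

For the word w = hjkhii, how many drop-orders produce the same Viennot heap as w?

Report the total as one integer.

drop 0:h onto floor
drop 1:j onto {0:h}
drop 2:k onto {1:j}
drop 3:h onto {2:k}
drop 4:i onto floor
drop 5:i onto {4:i}
ground layer = {0:h, 4:i}
drop-orders for the pieces not yet dropped (sum over which currently-grounded one goes next):
  1 to go: {3} 1  {5} 1
  2 to go: {2,3} 1  {3,5} 2  {4,5} 1
  3 to go: {1,2,3} 1  {2,3,5} 3  {3,4,5} 3
  4 to go: {0,1,2,3} 1  {1,2,3,5} 4  {2,3,4,5} 6
  if 0:h drops first: 10 orders
  if 4:i drops first: 5 orders
heap linearizations: 15

15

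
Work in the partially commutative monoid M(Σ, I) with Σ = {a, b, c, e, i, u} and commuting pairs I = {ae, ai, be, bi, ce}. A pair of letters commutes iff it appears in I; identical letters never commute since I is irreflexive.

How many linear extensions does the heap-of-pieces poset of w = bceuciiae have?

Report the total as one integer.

#0=b has no predecessor
#1=c depends on [0:b]
#2=e has no predecessor
#3=u depends on [1:c, 2:e]
#4=c depends on [3:u]
#5=i depends on [4:c]
#6=i depends on [5:i]
#7=a depends on [4:c]
#8=e depends on [6:i]
sources: [0:b, 2:e]
N(rest) = Σ N(rest − s) over sources s of rest; N(one piece) = 1:
  size 1 → [7]=1  [8]=1
  size 2 → [6,8]=1  [7,8]=2
  size 3 → [5,6,8]=1  [6,7,8]=3
  size 4 → [5,6,7,8]=4
  size 5 → [4,5,6,7,8]=4
  size 6 → [3,4,5,6,7,8]=4
  size 7 → [1,3,4,5,6,7,8]=4  [2,3,4,5,6,7,8]=4
  first=0(b) contributes 8
  first=2(e) contributes 4
|[w]| = 12

12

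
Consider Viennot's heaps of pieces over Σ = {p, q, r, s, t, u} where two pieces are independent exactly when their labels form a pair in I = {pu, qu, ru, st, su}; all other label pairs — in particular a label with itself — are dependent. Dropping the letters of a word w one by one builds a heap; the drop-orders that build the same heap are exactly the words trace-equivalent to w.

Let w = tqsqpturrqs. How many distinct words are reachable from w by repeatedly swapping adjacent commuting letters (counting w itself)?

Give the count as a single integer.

5

0(t) covers ∅
1(q) covers 0:t
2(s) covers 1:q
3(q) covers 2:s
4(p) covers 3:q
5(t) covers 4:p
6(u) covers 5:t
7(r) covers 5:t
8(r) covers 7:r
9(q) covers 8:r
10(s) covers 9:q
floor of heap: 0:t
completions by unplaced set U, small U first (add the entries for U minus each lowest piece of U):
  |U|=1: {6}:1  {10}:1
  |U|=2: {6,10}:2  {9,10}:1
  |U|=3: {6,9,10}:3  {8,9,10}:1
  |U|=4: {6,8,9,10}:4  {7,8,9,10}:1
  |U|=5: {6,7,8,9,10}:5
  |U|=6: {5,6,7,8,9,10}:5
  |U|=7: {4,5,6,7,8,9,10}:5
  |U|=8: {3,4,5,6,7,8,9,10}:5
  |U|=9: {2,3,4,5,6,7,8,9,10}:5
  start at 0(t): 5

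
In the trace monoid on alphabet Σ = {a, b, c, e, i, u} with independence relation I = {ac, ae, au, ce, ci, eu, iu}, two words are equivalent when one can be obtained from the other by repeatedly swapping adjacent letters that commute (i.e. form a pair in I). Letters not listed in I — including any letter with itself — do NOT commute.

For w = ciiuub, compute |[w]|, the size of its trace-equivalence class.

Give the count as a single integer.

10

0(c) covers ∅
1(i) covers ∅
2(i) covers 1:i
3(u) covers 0:c
4(u) covers 3:u
5(b) covers 2:i, 4:u
floor of heap: 0:c, 1:i
completions by unplaced set U, small U first (add the entries for U minus each lowest piece of U):
  |U|=1: {5}:1
  |U|=2: {2,5}:1  {4,5}:1
  |U|=3: {1,2,5}:1  {2,4,5}:2  {3,4,5}:1
  |U|=4: {0,3,4,5}:1  {1,2,4,5}:3  {2,3,4,5}:3
  start at 0(c): 6
  start at 1(i): 4
sum over floor = 10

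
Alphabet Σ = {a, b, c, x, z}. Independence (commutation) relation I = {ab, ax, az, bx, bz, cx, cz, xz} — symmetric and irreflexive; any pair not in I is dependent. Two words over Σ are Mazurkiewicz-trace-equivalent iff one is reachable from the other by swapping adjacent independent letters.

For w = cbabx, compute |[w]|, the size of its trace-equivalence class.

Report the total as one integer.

15

drop 0:c onto floor
drop 1:b onto {0:c}
drop 2:a onto {0:c}
drop 3:b onto {1:b}
drop 4:x onto floor
ground layer = {0:c, 4:x}
drop-orders for the pieces not yet dropped (sum over which currently-grounded one goes next):
  1 to go: {2} 1  {3} 1  {4} 1
  2 to go: {1,3} 1  {2,3} 2  {2,4} 2  {3,4} 2
  3 to go: {1,2,3} 3  {1,3,4} 3  {2,3,4} 6
  if 0:c drops first: 12 orders
  if 4:x drops first: 3 orders
heap linearizations: 15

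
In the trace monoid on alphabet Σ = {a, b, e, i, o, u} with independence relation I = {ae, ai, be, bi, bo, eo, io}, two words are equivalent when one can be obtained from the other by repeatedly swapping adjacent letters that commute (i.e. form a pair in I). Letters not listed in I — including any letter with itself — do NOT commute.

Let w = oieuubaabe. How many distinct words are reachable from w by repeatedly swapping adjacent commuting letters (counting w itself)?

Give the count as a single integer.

drop 0:o onto floor
drop 1:i onto floor
drop 2:e onto {1:i}
drop 3:u onto {0:o, 2:e}
drop 4:u onto {3:u}
drop 5:b onto {4:u}
drop 6:a onto {5:b}
drop 7:a onto {6:a}
drop 8:b onto {7:a}
drop 9:e onto {4:u}
ground layer = {0:o, 1:i}
drop-orders for the pieces not yet dropped (sum over which currently-grounded one goes next):
  1 to go: {8} 1  {9} 1
  2 to go: {7,8} 1  {8,9} 2
  3 to go: {6,7,8} 1  {7,8,9} 3
  4 to go: {5,6,7,8} 1  {6,7,8,9} 4
  5 to go: {5,6,7,8,9} 5
  6 to go: {4,5,6,7,8,9} 5
  7 to go: {3,4,5,6,7,8,9} 5
  8 to go: {0,3,4,5,6,7,8,9} 5  {2,3,4,5,6,7,8,9} 5
  if 0:o drops first: 5 orders
  if 1:i drops first: 10 orders
heap linearizations: 15

15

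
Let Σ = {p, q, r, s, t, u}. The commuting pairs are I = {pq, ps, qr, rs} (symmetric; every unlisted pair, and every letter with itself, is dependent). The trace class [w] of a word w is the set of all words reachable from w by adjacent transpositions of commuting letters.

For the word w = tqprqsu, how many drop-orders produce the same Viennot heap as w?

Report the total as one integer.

10

drop 0:t onto floor
drop 1:q onto {0:t}
drop 2:p onto {0:t}
drop 3:r onto {2:p}
drop 4:q onto {1:q}
drop 5:s onto {4:q}
drop 6:u onto {3:r, 5:s}
ground layer = {0:t}
drop-orders for the pieces not yet dropped (sum over which currently-grounded one goes next):
  1 to go: {6} 1
  2 to go: {3,6} 1  {5,6} 1
  3 to go: {2,3,6} 1  {3,5,6} 2  {4,5,6} 1
  4 to go: {1,4,5,6} 1  {2,3,5,6} 3  {3,4,5,6} 3
  5 to go: {1,3,4,5,6} 4  {2,3,4,5,6} 6
  if 0:t drops first: 10 orders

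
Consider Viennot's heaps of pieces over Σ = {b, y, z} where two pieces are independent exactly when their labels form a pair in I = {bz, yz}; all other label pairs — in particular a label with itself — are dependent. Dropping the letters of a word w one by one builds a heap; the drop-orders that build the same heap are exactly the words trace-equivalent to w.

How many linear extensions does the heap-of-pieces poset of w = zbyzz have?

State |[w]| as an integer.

drop 0:z onto floor
drop 1:b onto floor
drop 2:y onto {1:b}
drop 3:z onto {0:z}
drop 4:z onto {3:z}
ground layer = {0:z, 1:b}
drop-orders for the pieces not yet dropped (sum over which currently-grounded one goes next):
  1 to go: {2} 1  {4} 1
  2 to go: {1,2} 1  {2,4} 2  {3,4} 1
  3 to go: {0,3,4} 1  {1,2,4} 3  {2,3,4} 3
  if 0:z drops first: 6 orders
  if 1:b drops first: 4 orders
heap linearizations: 10

10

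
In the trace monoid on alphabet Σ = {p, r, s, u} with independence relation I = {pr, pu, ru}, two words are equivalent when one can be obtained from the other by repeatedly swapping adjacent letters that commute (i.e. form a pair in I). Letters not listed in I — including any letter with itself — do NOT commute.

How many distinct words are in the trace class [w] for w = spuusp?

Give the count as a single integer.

3

piece 0:s — minimal
piece 1:p rests on {0:s}
piece 2:u rests on {0:s}
piece 3:u rests on {2:u}
piece 4:s rests on {1:p, 3:u}
piece 5:p rests on {4:s}
minimal pieces: {0:s}
ways to finish when only these pieces remain (= sum over removing one remaining piece with nothing left below it):
  1 left: {5}→1
  2 left: {4,5}→1
  3 left: {1,4,5}→1  {3,4,5}→1
  4 left: {1,3,4,5}→2  {2,3,4,5}→1
  placing 0:s first → 3 extensions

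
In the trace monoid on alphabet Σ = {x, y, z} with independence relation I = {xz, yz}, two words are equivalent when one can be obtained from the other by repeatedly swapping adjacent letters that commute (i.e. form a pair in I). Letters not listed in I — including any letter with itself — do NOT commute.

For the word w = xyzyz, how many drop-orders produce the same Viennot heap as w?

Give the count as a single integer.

10

0(x) covers ∅
1(y) covers 0:x
2(z) covers ∅
3(y) covers 1:y
4(z) covers 2:z
floor of heap: 0:x, 2:z
completions by unplaced set U, small U first (add the entries for U minus each lowest piece of U):
  |U|=1: {3}:1  {4}:1
  |U|=2: {1,3}:1  {2,4}:1  {3,4}:2
  |U|=3: {0,1,3}:1  {1,3,4}:3  {2,3,4}:3
  start at 0(x): 6
  start at 2(z): 4
sum over floor = 10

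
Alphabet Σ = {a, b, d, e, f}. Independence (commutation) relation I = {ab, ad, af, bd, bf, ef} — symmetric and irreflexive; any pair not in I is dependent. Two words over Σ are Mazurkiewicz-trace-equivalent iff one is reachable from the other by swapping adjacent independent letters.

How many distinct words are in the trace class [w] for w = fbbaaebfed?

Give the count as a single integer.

216

0(f) covers ∅
1(b) covers ∅
2(b) covers 1:b
3(a) covers ∅
4(a) covers 3:a
5(e) covers 2:b, 4:a
6(b) covers 5:e
7(f) covers 0:f
8(e) covers 6:b
9(d) covers 7:f, 8:e
floor of heap: 0:f, 1:b, 3:a
completions by unplaced set U, small U first (add the entries for U minus each lowest piece of U):
  |U|=1: {9}:1
  |U|=2: {7,9}:1  {8,9}:1
  |U|=3: {0,7,9}:1  {6,8,9}:1  {7,8,9}:2
  |U|=4: {0,7,8,9}:3  {5,6,8,9}:1  {6,7,8,9}:3
  |U|=5: {0,6,7,8,9}:6  {2,5,6,8,9}:1  {4,5,6,8,9}:1  {5,6,7,8,9}:4
  |U|=6: {0,5,6,7,8,9}:10  {1,2,5,6,8,9}:1  {2,4,5,6,8,9}:2  {2,5,6,7,8,9}:5  {3,4,5,6,8,9}:1  {4,5,6,7,8,9}:5
  |U|=7: {0,2,5,6,7,8,9}:15  {0,4,5,6,7,8,9}:15  {1,2,4,5,6,8,9}:3  {1,2,5,6,7,8,9}:6  {2,3,4,5,6,8,9}:3  {2,4,5,6,7,8,9}:12  {3,4,5,6,7,8,9}:6
  |U|=8: {0,1,2,5,6,7,8,9}:21  {0,2,4,5,6,7,8,9}:42  {0,3,4,5,6,7,8,9}:21  {1,2,3,4,5,6,8,9}:6  {1,2,4,5,6,7,8,9}:21  {2,3,4,5,6,7,8,9}:21
  start at 0(f): 48
  start at 1(b): 84
  start at 3(a): 84
sum over floor = 216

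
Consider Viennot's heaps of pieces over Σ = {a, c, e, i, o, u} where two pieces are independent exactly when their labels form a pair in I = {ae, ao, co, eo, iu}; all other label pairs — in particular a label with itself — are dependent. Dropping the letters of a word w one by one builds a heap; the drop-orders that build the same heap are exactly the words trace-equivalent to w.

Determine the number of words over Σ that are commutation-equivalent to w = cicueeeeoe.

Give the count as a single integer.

drop 0:c onto floor
drop 1:i onto {0:c}
drop 2:c onto {1:i}
drop 3:u onto {2:c}
drop 4:e onto {3:u}
drop 5:e onto {4:e}
drop 6:e onto {5:e}
drop 7:e onto {6:e}
drop 8:o onto {3:u}
drop 9:e onto {7:e}
ground layer = {0:c}
drop-orders for the pieces not yet dropped (sum over which currently-grounded one goes next):
  1 to go: {8} 1  {9} 1
  2 to go: {7,9} 1  {8,9} 2
  3 to go: {6,7,9} 1  {7,8,9} 3
  4 to go: {5,6,7,9} 1  {6,7,8,9} 4
  5 to go: {4,5,6,7,9} 1  {5,6,7,8,9} 5
  6 to go: {4,5,6,7,8,9} 6
  7 to go: {3,4,5,6,7,8,9} 6
  8 to go: {2,3,4,5,6,7,8,9} 6
  if 0:c drops first: 6 orders

6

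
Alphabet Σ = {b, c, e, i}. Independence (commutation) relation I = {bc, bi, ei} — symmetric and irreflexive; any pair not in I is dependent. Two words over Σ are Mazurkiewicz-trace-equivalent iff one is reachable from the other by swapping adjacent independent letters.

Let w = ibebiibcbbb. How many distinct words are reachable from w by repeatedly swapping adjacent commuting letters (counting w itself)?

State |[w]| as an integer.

drop 0:i onto floor
drop 1:b onto floor
drop 2:e onto {1:b}
drop 3:b onto {2:e}
drop 4:i onto {0:i}
drop 5:i onto {4:i}
drop 6:b onto {3:b}
drop 7:c onto {2:e, 5:i}
drop 8:b onto {6:b}
drop 9:b onto {8:b}
drop 10:b onto {9:b}
ground layer = {0:i, 1:b}
drop-orders for the pieces not yet dropped (sum over which currently-grounded one goes next):
  1 to go: {7} 1  {10} 1
  2 to go: {5,7} 1  {7,10} 2  {9,10} 1
  3 to go: {4,5,7} 1  {5,7,10} 3  {7,9,10} 3  {8,9,10} 1
  4 to go: {0,4,5,7} 1  {4,5,7,10} 4  {5,7,9,10} 6  {6,8,9,10} 1  {7,8,9,10} 4
  5 to go: {0,4,5,7,10} 5  {3,6,8,9,10} 1  {4,5,7,9,10} 10  {5,7,8,9,10} 10  {6,7,8,9,10} 5
  6 to go: {0,4,5,7,9,10} 15  {3,6,7,8,9,10} 6  {4,5,7,8,9,10} 20  {5,6,7,8,9,10} 15
  7 to go: {0,4,5,7,8,9,10} 35  {2,3,6,7,8,9,10} 6  {3,5,6,7,8,9,10} 21  {4,5,6,7,8,9,10} 35
  8 to go: {0,4,5,6,7,8,9,10} 70  {1,2,3,6,7,8,9,10} 6  {2,3,5,6,7,8,9,10} 27  {3,4,5,6,7,8,9,10} 56
  9 to go: {0,3,4,5,6,7,8,9,10} 126  {1,2,3,5,6,7,8,9,10} 33  {2,3,4,5,6,7,8,9,10} 83
  if 0:i drops first: 116 orders
  if 1:b drops first: 209 orders
heap linearizations: 325

325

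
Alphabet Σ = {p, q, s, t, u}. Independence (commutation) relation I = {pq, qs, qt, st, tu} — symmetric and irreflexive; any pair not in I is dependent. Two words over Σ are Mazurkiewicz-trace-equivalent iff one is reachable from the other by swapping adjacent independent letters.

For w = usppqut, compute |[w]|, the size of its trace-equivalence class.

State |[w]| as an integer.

9

drop 0:u onto floor
drop 1:s onto {0:u}
drop 2:p onto {1:s}
drop 3:p onto {2:p}
drop 4:q onto {0:u}
drop 5:u onto {3:p, 4:q}
drop 6:t onto {3:p}
ground layer = {0:u}
drop-orders for the pieces not yet dropped (sum over which currently-grounded one goes next):
  1 to go: {5} 1  {6} 1
  2 to go: {4,5} 1  {5,6} 2
  3 to go: {3,5,6} 2  {4,5,6} 3
  4 to go: {2,3,5,6} 2  {3,4,5,6} 5
  5 to go: {1,2,3,5,6} 2  {2,3,4,5,6} 7
  if 0:u drops first: 9 orders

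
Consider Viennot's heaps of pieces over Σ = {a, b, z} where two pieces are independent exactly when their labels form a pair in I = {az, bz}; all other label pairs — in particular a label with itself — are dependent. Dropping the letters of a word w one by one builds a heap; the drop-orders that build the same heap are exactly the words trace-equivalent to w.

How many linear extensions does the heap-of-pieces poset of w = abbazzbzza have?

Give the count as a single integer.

210

0(a) covers ∅
1(b) covers 0:a
2(b) covers 1:b
3(a) covers 2:b
4(z) covers ∅
5(z) covers 4:z
6(b) covers 3:a
7(z) covers 5:z
8(z) covers 7:z
9(a) covers 6:b
floor of heap: 0:a, 4:z
completions by unplaced set U, small U first (add the entries for U minus each lowest piece of U):
  |U|=1: {8}:1  {9}:1
  |U|=2: {6,9}:1  {7,8}:1  {8,9}:2
  |U|=3: {3,6,9}:1  {5,7,8}:1  {6,8,9}:3  {7,8,9}:3
  |U|=4: {2,3,6,9}:1  {3,6,8,9}:4  {4,5,7,8}:1  {5,7,8,9}:4  {6,7,8,9}:6
  |U|=5: {1,2,3,6,9}:1  {2,3,6,8,9}:5  {3,6,7,8,9}:10  {4,5,7,8,9}:5  {5,6,7,8,9}:10
  |U|=6: {0,1,2,3,6,9}:1  {1,2,3,6,8,9}:6  {2,3,6,7,8,9}:15  {3,5,6,7,8,9}:20  {4,5,6,7,8,9}:15
  |U|=7: {0,1,2,3,6,8,9}:7  {1,2,3,6,7,8,9}:21  {2,3,5,6,7,8,9}:35  {3,4,5,6,7,8,9}:35
  |U|=8: {0,1,2,3,6,7,8,9}:28  {1,2,3,5,6,7,8,9}:56  {2,3,4,5,6,7,8,9}:70
  start at 0(a): 126
  start at 4(z): 84
sum over floor = 210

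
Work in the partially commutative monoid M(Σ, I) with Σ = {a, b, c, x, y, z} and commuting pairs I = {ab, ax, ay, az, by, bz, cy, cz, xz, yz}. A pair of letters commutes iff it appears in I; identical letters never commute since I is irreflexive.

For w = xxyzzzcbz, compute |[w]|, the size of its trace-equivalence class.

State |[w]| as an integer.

378

drop 0:x onto floor
drop 1:x onto {0:x}
drop 2:y onto {1:x}
drop 3:z onto floor
drop 4:z onto {3:z}
drop 5:z onto {4:z}
drop 6:c onto {1:x}
drop 7:b onto {6:c}
drop 8:z onto {5:z}
ground layer = {0:x, 3:z}
drop-orders for the pieces not yet dropped (sum over which currently-grounded one goes next):
  1 to go: {2} 1  {7} 1  {8} 1
  2 to go: {2,7} 2  {2,8} 2  {5,8} 1  {6,7} 1  {7,8} 2
  3 to go: {2,5,8} 3  {2,6,7} 3  {2,7,8} 6  {4,5,8} 1  {5,7,8} 3  {6,7,8} 3
  4 to go: {1,2,6,7} 3  {2,4,5,8} 4  {2,5,7,8} 12  {2,6,7,8} 12  {3,4,5,8} 1  {4,5,7,8} 4  {5,6,7,8} 6
  5 to go: {0,1,2,6,7} 3  {1,2,6,7,8} 15  {2,3,4,5,8} 5  {2,4,5,7,8} 20  {2,5,6,7,8} 30  {3,4,5,7,8} 5  {4,5,6,7,8} 10
  6 to go: {0,1,2,6,7,8} 18  {1,2,5,6,7,8} 45  {2,3,4,5,7,8} 30  {2,4,5,6,7,8} 60  {3,4,5,6,7,8} 15
  7 to go: {0,1,2,5,6,7,8} 63  {1,2,4,5,6,7,8} 105  {2,3,4,5,6,7,8} 105
  if 0:x drops first: 210 orders
  if 3:z drops first: 168 orders
heap linearizations: 378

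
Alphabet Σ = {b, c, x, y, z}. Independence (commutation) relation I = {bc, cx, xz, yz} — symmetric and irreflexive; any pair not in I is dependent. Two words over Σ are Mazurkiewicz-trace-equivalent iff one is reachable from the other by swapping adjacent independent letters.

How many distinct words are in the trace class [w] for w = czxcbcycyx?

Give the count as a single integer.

12

#0=c has no predecessor
#1=z depends on [0:c]
#2=x has no predecessor
#3=c depends on [1:z]
#4=b depends on [1:z, 2:x]
#5=c depends on [3:c]
#6=y depends on [4:b, 5:c]
#7=c depends on [6:y]
#8=y depends on [7:c]
#9=x depends on [8:y]
sources: [0:c, 2:x]
N(rest) = Σ N(rest − s) over sources s of rest; N(one piece) = 1:
  size 1 → [9]=1
  size 2 → [8,9]=1
  size 3 → [7,8,9]=1
  size 4 → [6,7,8,9]=1
  size 5 → [4,6,7,8,9]=1  [5,6,7,8,9]=1
  size 6 → [2,4,6,7,8,9]=1  [3,5,6,7,8,9]=1  [4,5,6,7,8,9]=2
  size 7 → [2,4,5,6,7,8,9]=3  [3,4,5,6,7,8,9]=3
  size 8 → [1,3,4,5,6,7,8,9]=3  [2,3,4,5,6,7,8,9]=6
  first=0(c) contributes 9
  first=2(x) contributes 3
|[w]| = 12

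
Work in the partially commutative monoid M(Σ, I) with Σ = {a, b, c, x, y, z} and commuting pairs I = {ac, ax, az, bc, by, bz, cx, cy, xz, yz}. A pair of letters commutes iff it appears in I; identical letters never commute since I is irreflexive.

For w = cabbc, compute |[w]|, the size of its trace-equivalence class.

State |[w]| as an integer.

10

0(c) covers ∅
1(a) covers ∅
2(b) covers 1:a
3(b) covers 2:b
4(c) covers 0:c
floor of heap: 0:c, 1:a
completions by unplaced set U, small U first (add the entries for U minus each lowest piece of U):
  |U|=1: {3}:1  {4}:1
  |U|=2: {0,4}:1  {2,3}:1  {3,4}:2
  |U|=3: {0,3,4}:3  {1,2,3}:1  {2,3,4}:3
  start at 0(c): 4
  start at 1(a): 6
sum over floor = 10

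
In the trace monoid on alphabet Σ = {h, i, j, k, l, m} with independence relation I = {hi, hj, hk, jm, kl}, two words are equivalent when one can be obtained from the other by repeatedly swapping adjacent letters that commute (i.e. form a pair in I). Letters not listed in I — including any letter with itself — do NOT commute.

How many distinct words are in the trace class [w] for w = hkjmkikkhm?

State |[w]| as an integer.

27

drop 0:h onto floor
drop 1:k onto floor
drop 2:j onto {1:k}
drop 3:m onto {0:h, 1:k}
drop 4:k onto {2:j, 3:m}
drop 5:i onto {4:k}
drop 6:k onto {5:i}
drop 7:k onto {6:k}
drop 8:h onto {3:m}
drop 9:m onto {7:k, 8:h}
ground layer = {0:h, 1:k}
drop-orders for the pieces not yet dropped (sum over which currently-grounded one goes next):
  1 to go: {9} 1
  2 to go: {7,9} 1  {8,9} 1
  3 to go: {6,7,9} 1  {7,8,9} 2
  4 to go: {5,6,7,9} 1  {6,7,8,9} 3
  5 to go: {4,5,6,7,9} 1  {5,6,7,8,9} 4
  6 to go: {2,4,5,6,7,9} 1  {4,5,6,7,8,9} 5
  7 to go: {2,4,5,6,7,8,9} 6  {3,4,5,6,7,8,9} 5
  8 to go: {0,3,4,5,6,7,8,9} 5  {2,3,4,5,6,7,8,9} 11
  if 0:h drops first: 11 orders
  if 1:k drops first: 16 orders
heap linearizations: 27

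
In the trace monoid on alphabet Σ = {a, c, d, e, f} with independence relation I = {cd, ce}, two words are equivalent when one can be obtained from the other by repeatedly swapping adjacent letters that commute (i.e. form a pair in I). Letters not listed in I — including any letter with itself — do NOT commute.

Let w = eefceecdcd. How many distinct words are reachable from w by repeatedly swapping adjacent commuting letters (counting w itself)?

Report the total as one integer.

35

piece 0:e — minimal
piece 1:e rests on {0:e}
piece 2:f rests on {1:e}
piece 3:c rests on {2:f}
piece 4:e rests on {2:f}
piece 5:e rests on {4:e}
piece 6:c rests on {3:c}
piece 7:d rests on {5:e}
piece 8:c rests on {6:c}
piece 9:d rests on {7:d}
minimal pieces: {0:e}
ways to finish when only these pieces remain (= sum over removing one remaining piece with nothing left below it):
  1 left: {8}→1  {9}→1
  2 left: {6,8}→1  {7,9}→1  {8,9}→2
  3 left: {3,6,8}→1  {5,7,9}→1  {6,8,9}→3  {7,8,9}→3
  4 left: {3,6,8,9}→4  {4,5,7,9}→1  {5,7,8,9}→4  {6,7,8,9}→6
  5 left: {3,6,7,8,9}→10  {4,5,7,8,9}→5  {5,6,7,8,9}→10
  6 left: {3,5,6,7,8,9}→20  {4,5,6,7,8,9}→15
  7 left: {3,4,5,6,7,8,9}→35
  8 left: {2,3,4,5,6,7,8,9}→35
  placing 0:e first → 35 extensions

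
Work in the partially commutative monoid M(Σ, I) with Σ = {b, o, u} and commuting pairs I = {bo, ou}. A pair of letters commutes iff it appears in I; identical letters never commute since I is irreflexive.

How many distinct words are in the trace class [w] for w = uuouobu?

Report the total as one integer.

0(u) covers ∅
1(u) covers 0:u
2(o) covers ∅
3(u) covers 1:u
4(o) covers 2:o
5(b) covers 3:u
6(u) covers 5:b
floor of heap: 0:u, 2:o
completions by unplaced set U, small U first (add the entries for U minus each lowest piece of U):
  |U|=1: {4}:1  {6}:1
  |U|=2: {2,4}:1  {4,6}:2  {5,6}:1
  |U|=3: {2,4,6}:3  {3,5,6}:1  {4,5,6}:3
  |U|=4: {1,3,5,6}:1  {2,4,5,6}:6  {3,4,5,6}:4
  |U|=5: {0,1,3,5,6}:1  {1,3,4,5,6}:5  {2,3,4,5,6}:10
  start at 0(u): 15
  start at 2(o): 6
sum over floor = 21

21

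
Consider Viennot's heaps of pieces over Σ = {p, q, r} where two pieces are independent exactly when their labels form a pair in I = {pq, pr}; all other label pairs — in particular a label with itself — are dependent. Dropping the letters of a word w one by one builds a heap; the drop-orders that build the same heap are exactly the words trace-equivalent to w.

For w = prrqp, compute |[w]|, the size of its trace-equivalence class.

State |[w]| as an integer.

10

0(p) covers ∅
1(r) covers ∅
2(r) covers 1:r
3(q) covers 2:r
4(p) covers 0:p
floor of heap: 0:p, 1:r
completions by unplaced set U, small U first (add the entries for U minus each lowest piece of U):
  |U|=1: {3}:1  {4}:1
  |U|=2: {0,4}:1  {2,3}:1  {3,4}:2
  |U|=3: {0,3,4}:3  {1,2,3}:1  {2,3,4}:3
  start at 0(p): 4
  start at 1(r): 6
sum over floor = 10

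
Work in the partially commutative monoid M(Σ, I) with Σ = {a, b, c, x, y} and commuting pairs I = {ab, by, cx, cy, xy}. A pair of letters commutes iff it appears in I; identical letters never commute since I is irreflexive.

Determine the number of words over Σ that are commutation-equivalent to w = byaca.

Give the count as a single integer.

3

piece 0:b — minimal
piece 1:y — minimal
piece 2:a rests on {1:y}
piece 3:c rests on {0:b, 2:a}
piece 4:a rests on {3:c}
minimal pieces: {0:b, 1:y}
ways to finish when only these pieces remain (= sum over removing one remaining piece with nothing left below it):
  1 left: {4}→1
  2 left: {3,4}→1
  3 left: {0,3,4}→1  {2,3,4}→1
  placing 0:b first → 1 extensions
  placing 1:y first → 2 extensions
total linear extensions = 3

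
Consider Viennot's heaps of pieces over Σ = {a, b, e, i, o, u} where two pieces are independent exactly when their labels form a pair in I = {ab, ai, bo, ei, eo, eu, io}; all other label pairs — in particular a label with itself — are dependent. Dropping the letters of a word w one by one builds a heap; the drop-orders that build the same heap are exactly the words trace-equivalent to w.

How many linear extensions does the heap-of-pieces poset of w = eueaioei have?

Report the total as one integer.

0(e) covers ∅
1(u) covers ∅
2(e) covers 0:e
3(a) covers 1:u, 2:e
4(i) covers 1:u
5(o) covers 3:a
6(e) covers 3:a
7(i) covers 4:i
floor of heap: 0:e, 1:u
completions by unplaced set U, small U first (add the entries for U minus each lowest piece of U):
  |U|=1: {5}:1  {6}:1  {7}:1
  |U|=2: {4,7}:1  {5,6}:2  {5,7}:2  {6,7}:2
  |U|=3: {3,5,6}:2  {4,5,7}:3  {4,6,7}:3  {5,6,7}:6
  |U|=4: {2,3,5,6}:2  {3,5,6,7}:8  {4,5,6,7}:12
  |U|=5: {0,2,3,5,6}:2  {2,3,5,6,7}:10  {3,4,5,6,7}:20
  |U|=6: {0,2,3,5,6,7}:12  {1,3,4,5,6,7}:20  {2,3,4,5,6,7}:30
  start at 0(e): 50
  start at 1(u): 42
sum over floor = 92

92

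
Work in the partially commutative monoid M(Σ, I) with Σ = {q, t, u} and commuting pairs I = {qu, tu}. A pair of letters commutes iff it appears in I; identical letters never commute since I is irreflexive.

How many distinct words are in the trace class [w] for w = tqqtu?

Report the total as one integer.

5

drop 0:t onto floor
drop 1:q onto {0:t}
drop 2:q onto {1:q}
drop 3:t onto {2:q}
drop 4:u onto floor
ground layer = {0:t, 4:u}
drop-orders for the pieces not yet dropped (sum over which currently-grounded one goes next):
  1 to go: {3} 1  {4} 1
  2 to go: {2,3} 1  {3,4} 2
  3 to go: {1,2,3} 1  {2,3,4} 3
  if 0:t drops first: 4 orders
  if 4:u drops first: 1 orders
heap linearizations: 5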